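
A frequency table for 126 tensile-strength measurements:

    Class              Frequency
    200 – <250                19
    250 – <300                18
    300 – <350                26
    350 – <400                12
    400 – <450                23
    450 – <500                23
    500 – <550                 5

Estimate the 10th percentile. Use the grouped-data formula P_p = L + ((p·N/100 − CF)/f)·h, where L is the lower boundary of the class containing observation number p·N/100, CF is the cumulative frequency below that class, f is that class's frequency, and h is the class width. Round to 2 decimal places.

233.16

N = 126; target position k = 10/100 · 126 = 12.6.
Cumulative frequencies: 19, 37, 63, 75, 98, 121, 126.
Observation 12.6 falls in the class 200 – <250.
L = 200, CF = 0, f = 19, h = 50.
P10 = 200 + ((12.6 − 0)/19)·50 = 200 + 33.1579 = 233.158.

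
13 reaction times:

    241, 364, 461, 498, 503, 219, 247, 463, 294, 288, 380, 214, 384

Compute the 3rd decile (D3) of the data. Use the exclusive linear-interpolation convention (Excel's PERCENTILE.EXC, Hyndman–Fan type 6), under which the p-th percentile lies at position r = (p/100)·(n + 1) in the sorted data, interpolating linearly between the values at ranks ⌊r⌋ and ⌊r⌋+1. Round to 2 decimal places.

Sorted: 214, 219, 241, 247, 288, 294, 364, 380, 384, 461, 463, 498, 503.
n = 13.
r = (30/100)·(13 + 1) = 4.2.
Rank 4 is 247 and rank 5 is 288.
Interpolate: 247 + 0.2·(288 − 247) = 247 + 0.2·41 = 255.2.

255.20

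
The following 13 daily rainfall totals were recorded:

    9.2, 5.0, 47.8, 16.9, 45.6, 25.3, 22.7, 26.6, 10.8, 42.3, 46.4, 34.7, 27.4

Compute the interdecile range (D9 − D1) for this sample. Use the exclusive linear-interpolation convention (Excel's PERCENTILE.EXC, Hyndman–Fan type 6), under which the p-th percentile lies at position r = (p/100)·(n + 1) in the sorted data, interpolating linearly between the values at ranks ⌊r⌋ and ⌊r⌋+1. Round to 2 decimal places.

40.56

Sorted: 5.0, 9.2, 10.8, 16.9, 22.7, 25.3, 26.6, 27.4, 34.7, 42.3, 45.6, 46.4, 47.8.
n = 13.
P10: r = 1.4; ranks 1–2 are 5.0, 9.2; interpolating gives 6.68.
P90: r = 12.6; ranks 12–13 are 46.4, 47.8; interpolating gives 47.24.
Difference: 47.24 − 6.68 = 40.56.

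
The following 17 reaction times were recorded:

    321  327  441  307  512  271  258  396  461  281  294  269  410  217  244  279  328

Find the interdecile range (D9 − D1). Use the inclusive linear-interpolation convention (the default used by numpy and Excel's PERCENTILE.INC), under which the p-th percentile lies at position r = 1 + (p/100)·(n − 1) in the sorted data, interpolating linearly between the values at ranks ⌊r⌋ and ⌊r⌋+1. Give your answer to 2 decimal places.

196.60

Sorted: 217, 244, 258, 269, 271, 279, 281, 294, 307, 321, 327, 328, 396, 410, 441, 461, 512.
n = 17.
P10: r = 2.6; ranks 2–3 are 244, 258; interpolating gives 252.4.
P90: r = 15.4; ranks 15–16 are 441, 461; interpolating gives 449.
Difference: 449 − 252.4 = 196.6.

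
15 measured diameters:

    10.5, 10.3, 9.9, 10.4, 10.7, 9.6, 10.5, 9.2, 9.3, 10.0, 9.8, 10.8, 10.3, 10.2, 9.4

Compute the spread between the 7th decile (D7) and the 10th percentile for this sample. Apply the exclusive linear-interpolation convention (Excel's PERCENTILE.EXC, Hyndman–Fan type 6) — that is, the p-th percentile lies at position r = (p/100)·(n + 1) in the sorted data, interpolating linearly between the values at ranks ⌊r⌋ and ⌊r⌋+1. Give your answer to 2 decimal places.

Sorted: 9.2, 9.3, 9.4, 9.6, 9.8, 9.9, 10.0, 10.2, 10.3, 10.3, 10.4, 10.5, 10.5, 10.7, 10.8.
n = 15.
P10: r = 1.6; ranks 1–2 are 9.2, 9.3; interpolating gives 9.26.
P70: r = 11.2; ranks 11–12 are 10.4, 10.5; interpolating gives 10.42.
Difference: 10.42 − 9.26 = 1.16.

1.16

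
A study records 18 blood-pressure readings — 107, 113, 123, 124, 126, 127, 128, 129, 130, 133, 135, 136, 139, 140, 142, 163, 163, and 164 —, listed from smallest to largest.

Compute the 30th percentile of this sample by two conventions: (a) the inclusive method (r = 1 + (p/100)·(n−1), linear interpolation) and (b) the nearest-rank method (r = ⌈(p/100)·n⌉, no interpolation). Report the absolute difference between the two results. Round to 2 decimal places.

0.10

n = 18.
(a) r = 6.1; between ranks 6 (127) and 7 (128): 127.1.
(b) the nearest-rank method: rank 6 → 127.
|127.1 − 127| = 0.1.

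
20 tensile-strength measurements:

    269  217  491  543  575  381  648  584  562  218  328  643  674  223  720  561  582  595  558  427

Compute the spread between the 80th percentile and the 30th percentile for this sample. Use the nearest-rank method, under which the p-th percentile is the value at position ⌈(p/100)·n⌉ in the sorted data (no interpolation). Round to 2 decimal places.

214.00

Sorted: 217, 218, 223, 269, 328, 381, 427, 491, 543, 558, 561, 562, 575, 582, 584, 595, 643, 648, 674, 720.
n = 20.
P30: rank ⌈30/100·20⌉ = 6 → 381.
P80: rank ⌈80/100·20⌉ = 16 → 595.
Difference: 595 − 381 = 214.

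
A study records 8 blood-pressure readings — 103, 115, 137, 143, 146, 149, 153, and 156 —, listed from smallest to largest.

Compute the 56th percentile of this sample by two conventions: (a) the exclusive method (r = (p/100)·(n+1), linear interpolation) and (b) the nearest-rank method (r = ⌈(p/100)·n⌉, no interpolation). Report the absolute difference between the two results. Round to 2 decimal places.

n = 8.
(a) r = 5.04; between ranks 5 (146) and 6 (149): 146.12.
(b) the nearest-rank method: rank 5 → 146.
|146.12 − 146| = 0.12.

0.12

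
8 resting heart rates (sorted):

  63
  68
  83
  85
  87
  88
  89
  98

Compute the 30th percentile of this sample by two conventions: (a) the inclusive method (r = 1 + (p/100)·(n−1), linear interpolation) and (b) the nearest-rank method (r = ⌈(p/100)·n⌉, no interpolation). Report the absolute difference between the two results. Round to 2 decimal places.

n = 8.
(a) r = 3.1; between ranks 3 (83) and 4 (85): 83.2.
(b) the nearest-rank method: rank 3 → 83.
|83.2 − 83| = 0.2.

0.20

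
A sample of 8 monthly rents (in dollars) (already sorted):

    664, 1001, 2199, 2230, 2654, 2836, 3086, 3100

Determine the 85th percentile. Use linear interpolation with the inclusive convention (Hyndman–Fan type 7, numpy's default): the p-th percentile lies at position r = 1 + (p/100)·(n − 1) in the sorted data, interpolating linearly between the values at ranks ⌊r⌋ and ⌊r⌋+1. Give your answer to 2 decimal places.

n = 8.
r = 1 + (85/100)·(8 − 1) = 1 + 5.95 = 6.95.
Rank 6 is 2836 and rank 7 is 3086.
Interpolate: 2836 + 0.95·(3086 − 2836) = 2836 + 0.95·250 = 3073.5.

3073.50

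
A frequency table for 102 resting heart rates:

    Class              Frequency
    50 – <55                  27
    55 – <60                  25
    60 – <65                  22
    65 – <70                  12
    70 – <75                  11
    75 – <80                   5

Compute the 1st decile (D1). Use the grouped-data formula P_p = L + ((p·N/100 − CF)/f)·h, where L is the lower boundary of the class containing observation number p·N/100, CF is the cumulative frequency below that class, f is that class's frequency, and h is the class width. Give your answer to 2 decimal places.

N = 102; target position k = 10/100 · 102 = 10.2.
Cumulative frequencies: 27, 52, 74, 86, 97, 102.
Observation 10.2 falls in the class 50 – <55.
L = 50, CF = 0, f = 27, h = 5.
P10 = 50 + ((10.2 − 0)/27)·5 = 50 + 1.88889 = 51.8889.

51.89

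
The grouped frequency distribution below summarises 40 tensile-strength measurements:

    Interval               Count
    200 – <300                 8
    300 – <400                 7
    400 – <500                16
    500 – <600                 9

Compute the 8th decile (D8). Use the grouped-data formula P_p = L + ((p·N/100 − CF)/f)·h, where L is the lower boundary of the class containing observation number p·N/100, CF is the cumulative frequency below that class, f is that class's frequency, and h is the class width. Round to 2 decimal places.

N = 40; target position k = 80/100 · 40 = 32.
Cumulative frequencies: 8, 15, 31, 40.
Observation 32 falls in the class 500 – <600.
L = 500, CF = 31, f = 9, h = 100.
P80 = 500 + ((32 − 31)/9)·100 = 500 + 11.1111 = 511.111.

511.11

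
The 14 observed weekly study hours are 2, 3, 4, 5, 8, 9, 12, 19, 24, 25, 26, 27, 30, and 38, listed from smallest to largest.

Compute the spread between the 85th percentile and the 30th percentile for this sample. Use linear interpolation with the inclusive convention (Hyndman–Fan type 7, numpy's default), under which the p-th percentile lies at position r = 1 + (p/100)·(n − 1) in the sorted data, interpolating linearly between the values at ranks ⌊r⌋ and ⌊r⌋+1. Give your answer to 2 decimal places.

n = 14.
P30: r = 4.9; ranks 4–5 are 5, 8; interpolating gives 7.7.
P85: r = 12.05; ranks 12–13 are 27, 30; interpolating gives 27.15.
Difference: 27.15 − 7.7 = 19.45.

19.45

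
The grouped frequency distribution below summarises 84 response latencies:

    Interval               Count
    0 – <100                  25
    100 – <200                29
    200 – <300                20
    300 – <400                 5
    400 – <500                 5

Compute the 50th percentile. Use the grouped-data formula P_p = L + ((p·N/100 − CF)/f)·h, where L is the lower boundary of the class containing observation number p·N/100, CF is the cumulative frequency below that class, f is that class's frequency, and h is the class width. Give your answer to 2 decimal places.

N = 84; target position k = 50/100 · 84 = 42.
Cumulative frequencies: 25, 54, 74, 79, 84.
Observation 42 falls in the class 100 – <200.
L = 100, CF = 25, f = 29, h = 100.
P50 = 100 + ((42 − 25)/29)·100 = 100 + 58.6207 = 158.621.

158.62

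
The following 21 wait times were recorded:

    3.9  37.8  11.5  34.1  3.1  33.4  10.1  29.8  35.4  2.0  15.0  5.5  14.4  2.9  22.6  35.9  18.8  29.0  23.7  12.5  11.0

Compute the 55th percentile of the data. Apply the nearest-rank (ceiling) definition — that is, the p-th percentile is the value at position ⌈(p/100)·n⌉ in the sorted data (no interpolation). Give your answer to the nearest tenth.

Sorted: 2.0, 2.9, 3.1, 3.9, 5.5, 10.1, 11.0, 11.5, 12.5, 14.4, 15.0, 18.8, 22.6, 23.7, 29.0, 29.8, 33.4, 34.1, 35.4, 35.9, 37.8.
n = 21.
Position = ⌈55/100 · 21⌉ = ⌈11.55⌉ = 12.
The value at rank 12 is 18.8.

18.8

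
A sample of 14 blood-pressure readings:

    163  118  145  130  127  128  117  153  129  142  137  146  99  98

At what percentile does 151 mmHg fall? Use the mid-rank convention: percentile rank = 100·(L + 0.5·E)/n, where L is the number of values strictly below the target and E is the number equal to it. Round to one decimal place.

85.7

Sorted: 98, 99, 117, 118, 127, 128, 129, 130, 137, 142, 145, 146, 153, 163.
Count below 151: L = 12; count equal: E = 0; n = 14.
Percentile rank = 100·(12 + 0.5·0)/14 = 100·12/14 = 85.71.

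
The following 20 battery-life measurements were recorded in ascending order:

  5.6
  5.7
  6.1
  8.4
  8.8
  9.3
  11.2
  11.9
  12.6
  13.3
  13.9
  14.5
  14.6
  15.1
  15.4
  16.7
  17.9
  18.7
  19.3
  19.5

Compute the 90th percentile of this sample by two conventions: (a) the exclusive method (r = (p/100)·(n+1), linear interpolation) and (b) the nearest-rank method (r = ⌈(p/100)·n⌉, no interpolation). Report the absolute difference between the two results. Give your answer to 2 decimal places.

n = 20.
(a) r = 18.9; between ranks 18 (18.7) and 19 (19.3): 19.24.
(b) the nearest-rank method: rank 18 → 18.7.
|19.24 − 18.7| = 0.54.

0.54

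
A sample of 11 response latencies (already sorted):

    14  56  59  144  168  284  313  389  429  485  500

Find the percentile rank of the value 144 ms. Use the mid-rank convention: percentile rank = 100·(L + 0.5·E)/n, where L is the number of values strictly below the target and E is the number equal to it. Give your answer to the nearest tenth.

31.8

Count below 144: L = 3; count equal: E = 1; n = 11.
Percentile rank = 100·(3 + 0.5·1)/11 = 100·3.5/11 = 31.82.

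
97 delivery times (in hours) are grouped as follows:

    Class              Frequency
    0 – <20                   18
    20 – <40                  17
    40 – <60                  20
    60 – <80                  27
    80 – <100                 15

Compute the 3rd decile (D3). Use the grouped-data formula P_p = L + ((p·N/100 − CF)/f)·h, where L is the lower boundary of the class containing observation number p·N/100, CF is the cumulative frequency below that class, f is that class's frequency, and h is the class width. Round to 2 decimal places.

33.06

N = 97; target position k = 30/100 · 97 = 29.1.
Cumulative frequencies: 18, 35, 55, 82, 97.
Observation 29.1 falls in the class 20 – <40.
L = 20, CF = 18, f = 17, h = 20.
P30 = 20 + ((29.1 − 18)/17)·20 = 20 + 13.0588 = 33.0588.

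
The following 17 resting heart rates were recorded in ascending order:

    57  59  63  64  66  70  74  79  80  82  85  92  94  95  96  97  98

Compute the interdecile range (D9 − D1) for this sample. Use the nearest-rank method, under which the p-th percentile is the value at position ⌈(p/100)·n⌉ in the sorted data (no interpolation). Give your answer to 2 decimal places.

n = 17.
P10: rank ⌈10/100·17⌉ = 2 → 59.
P90: rank ⌈90/100·17⌉ = 16 → 97.
Difference: 97 − 59 = 38.

38.00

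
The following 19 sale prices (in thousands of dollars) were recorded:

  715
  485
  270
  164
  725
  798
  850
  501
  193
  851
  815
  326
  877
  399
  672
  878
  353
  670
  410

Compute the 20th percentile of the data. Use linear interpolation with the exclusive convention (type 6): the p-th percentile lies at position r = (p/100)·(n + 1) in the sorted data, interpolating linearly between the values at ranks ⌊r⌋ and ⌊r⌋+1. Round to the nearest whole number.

326

Sorted: 164, 193, 270, 326, 353, 399, 410, 485, 501, 670, 672, 715, 725, 798, 815, 850, 851, 877, 878.
n = 19.
r = (20/100)·(19 + 1) = 4.
r is an integer, so P20 is the value at rank 4: 326.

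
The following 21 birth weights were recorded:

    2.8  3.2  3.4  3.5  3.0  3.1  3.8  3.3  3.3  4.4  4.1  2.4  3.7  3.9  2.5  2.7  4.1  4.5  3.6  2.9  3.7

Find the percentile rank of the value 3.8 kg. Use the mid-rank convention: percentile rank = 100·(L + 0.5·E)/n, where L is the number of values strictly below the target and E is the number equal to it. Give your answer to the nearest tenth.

73.8

Sorted: 2.4, 2.5, 2.7, 2.8, 2.9, 3.0, 3.1, 3.2, 3.3, 3.3, 3.4, 3.5, 3.6, 3.7, 3.7, 3.8, 3.9, 4.1, 4.1, 4.4, 4.5.
Count below 3.8: L = 15; count equal: E = 1; n = 21.
Percentile rank = 100·(15 + 0.5·1)/21 = 100·15.5/21 = 73.81.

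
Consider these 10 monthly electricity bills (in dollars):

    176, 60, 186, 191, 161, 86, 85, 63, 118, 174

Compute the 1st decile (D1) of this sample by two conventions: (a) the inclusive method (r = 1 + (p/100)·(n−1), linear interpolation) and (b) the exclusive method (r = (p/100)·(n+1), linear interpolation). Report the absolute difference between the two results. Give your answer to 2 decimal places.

Sorted: 60, 63, 85, 86, 118, 161, 174, 176, 186, 191.
n = 10.
(a) r = 1.9; between ranks 1 (60) and 2 (63): 62.7.
(b) r = 1.1; between ranks 1 (60) and 2 (63): 60.3.
|62.7 − 60.3| = 2.4.

2.40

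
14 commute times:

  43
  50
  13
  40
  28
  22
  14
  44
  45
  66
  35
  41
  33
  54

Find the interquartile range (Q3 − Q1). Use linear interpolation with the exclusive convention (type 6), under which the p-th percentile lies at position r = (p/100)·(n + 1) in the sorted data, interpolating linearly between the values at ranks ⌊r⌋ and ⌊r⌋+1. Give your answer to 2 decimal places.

19.75

Sorted: 13, 14, 22, 28, 33, 35, 40, 41, 43, 44, 45, 50, 54, 66.
n = 14.
P25: r = 3.75; ranks 3–4 are 22, 28; interpolating gives 26.5.
P75: r = 11.25; ranks 11–12 are 45, 50; interpolating gives 46.25.
Difference: 46.25 − 26.5 = 19.75.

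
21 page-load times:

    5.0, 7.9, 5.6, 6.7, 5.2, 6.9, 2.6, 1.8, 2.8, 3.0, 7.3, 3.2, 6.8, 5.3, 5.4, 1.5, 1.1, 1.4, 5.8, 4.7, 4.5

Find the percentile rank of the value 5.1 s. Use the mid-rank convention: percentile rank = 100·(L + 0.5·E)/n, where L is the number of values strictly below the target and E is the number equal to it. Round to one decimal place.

52.4

Sorted: 1.1, 1.4, 1.5, 1.8, 2.6, 2.8, 3.0, 3.2, 4.5, 4.7, 5.0, 5.2, 5.3, 5.4, 5.6, 5.8, 6.7, 6.8, 6.9, 7.3, 7.9.
Count below 5.1: L = 11; count equal: E = 0; n = 21.
Percentile rank = 100·(11 + 0.5·0)/21 = 100·11/21 = 52.38.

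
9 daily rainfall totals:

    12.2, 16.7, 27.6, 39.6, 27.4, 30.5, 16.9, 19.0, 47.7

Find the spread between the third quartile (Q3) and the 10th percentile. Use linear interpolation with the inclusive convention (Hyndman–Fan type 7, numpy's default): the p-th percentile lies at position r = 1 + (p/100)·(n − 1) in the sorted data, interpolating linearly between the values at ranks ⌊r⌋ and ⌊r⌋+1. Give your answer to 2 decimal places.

Sorted: 12.2, 16.7, 16.9, 19.0, 27.4, 27.6, 30.5, 39.6, 47.7.
n = 9.
P10: r = 1.8; ranks 1–2 are 12.2, 16.7; interpolating gives 15.8.
P75: r = 7 (integer) → 30.5.
Difference: 30.5 − 15.8 = 14.7.

14.70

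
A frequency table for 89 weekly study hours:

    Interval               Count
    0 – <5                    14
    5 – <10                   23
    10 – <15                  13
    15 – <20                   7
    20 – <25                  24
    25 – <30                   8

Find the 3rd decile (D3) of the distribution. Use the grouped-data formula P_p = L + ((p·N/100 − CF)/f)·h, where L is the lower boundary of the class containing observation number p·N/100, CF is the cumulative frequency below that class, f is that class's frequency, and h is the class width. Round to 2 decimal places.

7.76

N = 89; target position k = 30/100 · 89 = 26.7.
Cumulative frequencies: 14, 37, 50, 57, 81, 89.
Observation 26.7 falls in the class 5 – <10.
L = 5, CF = 14, f = 23, h = 5.
P30 = 5 + ((26.7 − 14)/23)·5 = 5 + 2.76087 = 7.76087.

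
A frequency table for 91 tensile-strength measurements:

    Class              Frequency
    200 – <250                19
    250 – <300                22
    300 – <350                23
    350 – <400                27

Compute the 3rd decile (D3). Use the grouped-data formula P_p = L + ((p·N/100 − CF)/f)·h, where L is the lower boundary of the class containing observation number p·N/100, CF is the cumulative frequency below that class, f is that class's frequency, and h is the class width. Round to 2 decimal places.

268.86

N = 91; target position k = 30/100 · 91 = 27.3.
Cumulative frequencies: 19, 41, 64, 91.
Observation 27.3 falls in the class 250 – <300.
L = 250, CF = 19, f = 22, h = 50.
P30 = 250 + ((27.3 − 19)/22)·50 = 250 + 18.8636 = 268.864.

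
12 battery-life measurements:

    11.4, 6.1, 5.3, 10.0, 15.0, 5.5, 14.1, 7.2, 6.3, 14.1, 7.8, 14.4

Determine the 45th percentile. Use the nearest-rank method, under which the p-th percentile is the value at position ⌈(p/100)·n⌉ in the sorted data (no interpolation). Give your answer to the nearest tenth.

Sorted: 5.3, 5.5, 6.1, 6.3, 7.2, 7.8, 10.0, 11.4, 14.1, 14.1, 14.4, 15.0.
n = 12.
Position = ⌈45/100 · 12⌉ = ⌈5.4⌉ = 6.
The value at rank 6 is 7.8.

7.8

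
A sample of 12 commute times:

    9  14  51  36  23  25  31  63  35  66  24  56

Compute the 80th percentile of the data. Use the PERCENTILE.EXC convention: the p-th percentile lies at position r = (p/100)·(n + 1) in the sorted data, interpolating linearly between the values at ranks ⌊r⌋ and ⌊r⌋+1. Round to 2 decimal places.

Sorted: 9, 14, 23, 24, 25, 31, 35, 36, 51, 56, 63, 66.
n = 12.
r = (80/100)·(12 + 1) = 10.4.
Rank 10 is 56 and rank 11 is 63.
Interpolate: 56 + 0.4·(63 − 56) = 56 + 0.4·7 = 58.8.

58.80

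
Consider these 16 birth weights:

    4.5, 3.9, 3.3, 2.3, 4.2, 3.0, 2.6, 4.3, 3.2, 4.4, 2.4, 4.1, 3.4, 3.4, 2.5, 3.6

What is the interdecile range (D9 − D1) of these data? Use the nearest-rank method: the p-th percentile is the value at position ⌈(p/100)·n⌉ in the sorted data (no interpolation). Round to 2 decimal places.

2.00

Sorted: 2.3, 2.4, 2.5, 2.6, 3.0, 3.2, 3.3, 3.4, 3.4, 3.6, 3.9, 4.1, 4.2, 4.3, 4.4, 4.5.
n = 16.
P10: rank ⌈10/100·16⌉ = 2 → 2.4.
P90: rank ⌈90/100·16⌉ = 15 → 4.4.
Difference: 4.4 − 2.4 = 2.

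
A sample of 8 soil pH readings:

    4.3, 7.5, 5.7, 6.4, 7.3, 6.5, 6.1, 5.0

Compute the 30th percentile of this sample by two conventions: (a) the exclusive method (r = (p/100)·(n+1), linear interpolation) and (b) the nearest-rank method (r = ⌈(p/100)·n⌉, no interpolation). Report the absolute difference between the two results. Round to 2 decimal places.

Sorted: 4.3, 5.0, 5.7, 6.1, 6.4, 6.5, 7.3, 7.5.
n = 8.
(a) r = 2.7; between ranks 2 (5.0) and 3 (5.7): 5.49.
(b) the nearest-rank method: rank 3 → 5.7.
|5.49 − 5.7| = 0.21.

0.21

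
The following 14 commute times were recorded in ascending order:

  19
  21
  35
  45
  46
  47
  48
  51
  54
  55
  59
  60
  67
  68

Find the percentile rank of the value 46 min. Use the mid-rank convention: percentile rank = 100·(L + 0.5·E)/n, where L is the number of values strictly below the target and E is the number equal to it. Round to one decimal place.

32.1

Count below 46: L = 4; count equal: E = 1; n = 14.
Percentile rank = 100·(4 + 0.5·1)/14 = 100·4.5/14 = 32.14.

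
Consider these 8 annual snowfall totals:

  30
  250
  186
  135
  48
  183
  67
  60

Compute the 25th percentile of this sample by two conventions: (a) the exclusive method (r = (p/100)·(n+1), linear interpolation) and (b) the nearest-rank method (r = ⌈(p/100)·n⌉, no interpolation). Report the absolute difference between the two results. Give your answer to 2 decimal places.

3.00

Sorted: 30, 48, 60, 67, 135, 183, 186, 250.
n = 8.
(a) r = 2.25; between ranks 2 (48) and 3 (60): 51.
(b) the nearest-rank method: rank 2 → 48.
|51 − 48| = 3.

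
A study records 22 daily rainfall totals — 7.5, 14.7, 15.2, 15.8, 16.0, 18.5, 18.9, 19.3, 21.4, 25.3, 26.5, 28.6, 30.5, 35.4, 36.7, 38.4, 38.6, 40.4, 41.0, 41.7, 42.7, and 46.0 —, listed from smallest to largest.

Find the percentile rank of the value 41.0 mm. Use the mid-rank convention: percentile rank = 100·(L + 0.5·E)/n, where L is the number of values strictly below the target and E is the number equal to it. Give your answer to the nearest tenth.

84.1

Count below 41.0: L = 18; count equal: E = 1; n = 22.
Percentile rank = 100·(18 + 0.5·1)/22 = 100·18.5/22 = 84.09.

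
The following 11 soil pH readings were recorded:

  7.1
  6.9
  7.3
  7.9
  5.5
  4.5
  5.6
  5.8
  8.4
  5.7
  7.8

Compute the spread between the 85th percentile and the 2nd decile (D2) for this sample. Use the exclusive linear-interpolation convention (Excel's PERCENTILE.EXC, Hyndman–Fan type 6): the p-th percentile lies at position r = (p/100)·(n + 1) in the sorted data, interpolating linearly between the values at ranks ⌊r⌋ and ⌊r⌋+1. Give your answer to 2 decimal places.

2.46

Sorted: 4.5, 5.5, 5.6, 5.7, 5.8, 6.9, 7.1, 7.3, 7.8, 7.9, 8.4.
n = 11.
P20: r = 2.4; ranks 2–3 are 5.5, 5.6; interpolating gives 5.54.
P85: r = 10.2; ranks 10–11 are 7.9, 8.4; interpolating gives 8.
Difference: 8 − 5.54 = 2.46.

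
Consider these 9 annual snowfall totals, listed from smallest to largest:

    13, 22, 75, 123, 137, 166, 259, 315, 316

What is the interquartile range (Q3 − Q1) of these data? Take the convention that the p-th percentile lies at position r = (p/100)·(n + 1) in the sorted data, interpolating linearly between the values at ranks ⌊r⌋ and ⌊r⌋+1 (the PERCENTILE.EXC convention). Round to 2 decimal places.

n = 9.
P25: r = 2.5; ranks 2–3 are 22, 75; interpolating gives 48.5.
P75: r = 7.5; ranks 7–8 are 259, 315; interpolating gives 287.
Difference: 287 − 48.5 = 238.5.

238.50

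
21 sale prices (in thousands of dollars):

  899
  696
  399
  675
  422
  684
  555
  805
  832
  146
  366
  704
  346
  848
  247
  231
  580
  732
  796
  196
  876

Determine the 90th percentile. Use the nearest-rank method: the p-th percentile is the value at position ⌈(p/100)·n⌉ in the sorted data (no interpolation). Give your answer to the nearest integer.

848

Sorted: 146, 196, 231, 247, 346, 366, 399, 422, 555, 580, 675, 684, 696, 704, 732, 796, 805, 832, 848, 876, 899.
n = 21.
Position = ⌈90/100 · 21⌉ = ⌈18.9⌉ = 19.
The value at rank 19 is 848.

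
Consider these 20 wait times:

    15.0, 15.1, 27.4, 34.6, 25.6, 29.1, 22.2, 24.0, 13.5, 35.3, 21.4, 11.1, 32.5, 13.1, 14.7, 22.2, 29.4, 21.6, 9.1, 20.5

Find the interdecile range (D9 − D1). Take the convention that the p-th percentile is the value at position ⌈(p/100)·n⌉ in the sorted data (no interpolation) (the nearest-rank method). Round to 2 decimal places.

Sorted: 9.1, 11.1, 13.1, 13.5, 14.7, 15.0, 15.1, 20.5, 21.4, 21.6, 22.2, 22.2, 24.0, 25.6, 27.4, 29.1, 29.4, 32.5, 34.6, 35.3.
n = 20.
P10: rank ⌈10/100·20⌉ = 2 → 11.1.
P90: rank ⌈90/100·20⌉ = 18 → 32.5.
Difference: 32.5 − 11.1 = 21.4.

21.40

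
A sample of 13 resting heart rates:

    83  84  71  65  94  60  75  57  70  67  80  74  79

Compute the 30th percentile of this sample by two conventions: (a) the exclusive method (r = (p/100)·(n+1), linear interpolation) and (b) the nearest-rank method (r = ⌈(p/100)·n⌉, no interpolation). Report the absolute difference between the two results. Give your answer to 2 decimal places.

Sorted: 57, 60, 65, 67, 70, 71, 74, 75, 79, 80, 83, 84, 94.
n = 13.
(a) r = 4.2; between ranks 4 (67) and 5 (70): 67.6.
(b) the nearest-rank method: rank 4 → 67.
|67.6 − 67| = 0.6.

0.60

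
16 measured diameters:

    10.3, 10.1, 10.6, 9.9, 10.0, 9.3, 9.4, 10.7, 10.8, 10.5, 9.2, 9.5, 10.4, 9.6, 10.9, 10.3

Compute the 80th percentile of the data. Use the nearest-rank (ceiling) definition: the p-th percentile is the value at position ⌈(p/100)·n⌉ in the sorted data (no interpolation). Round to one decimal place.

Sorted: 9.2, 9.3, 9.4, 9.5, 9.6, 9.9, 10.0, 10.1, 10.3, 10.3, 10.4, 10.5, 10.6, 10.7, 10.8, 10.9.
n = 16.
Position = ⌈80/100 · 16⌉ = ⌈12.8⌉ = 13.
The value at rank 13 is 10.6.

10.6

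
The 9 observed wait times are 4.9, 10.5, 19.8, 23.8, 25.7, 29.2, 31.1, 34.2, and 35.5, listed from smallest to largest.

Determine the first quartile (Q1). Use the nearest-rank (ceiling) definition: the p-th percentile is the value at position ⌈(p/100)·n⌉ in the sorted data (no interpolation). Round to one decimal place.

19.8

n = 9.
Position = ⌈25/100 · 9⌉ = ⌈2.25⌉ = 3.
The value at rank 3 is 19.8.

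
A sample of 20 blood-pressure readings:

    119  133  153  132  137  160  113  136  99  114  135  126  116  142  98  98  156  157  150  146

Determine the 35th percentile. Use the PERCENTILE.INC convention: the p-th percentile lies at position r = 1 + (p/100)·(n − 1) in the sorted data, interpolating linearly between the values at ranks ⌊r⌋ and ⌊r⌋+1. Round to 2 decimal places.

Sorted: 98, 98, 99, 113, 114, 116, 119, 126, 132, 133, 135, 136, 137, 142, 146, 150, 153, 156, 157, 160.
n = 20.
r = 1 + (35/100)·(20 − 1) = 1 + 6.65 = 7.65.
Rank 7 is 119 and rank 8 is 126.
Interpolate: 119 + 0.65·(126 − 119) = 119 + 0.65·7 = 123.55.

123.55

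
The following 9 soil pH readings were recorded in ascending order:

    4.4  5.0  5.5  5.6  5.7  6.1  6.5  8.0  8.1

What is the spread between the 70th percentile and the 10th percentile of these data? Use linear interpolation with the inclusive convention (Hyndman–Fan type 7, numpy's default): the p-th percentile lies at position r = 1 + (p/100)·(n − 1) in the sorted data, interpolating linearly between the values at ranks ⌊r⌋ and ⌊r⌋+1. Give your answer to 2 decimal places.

1.46

n = 9.
P10: r = 1.8; ranks 1–2 are 4.4, 5.0; interpolating gives 4.88.
P70: r = 6.6; ranks 6–7 are 6.1, 6.5; interpolating gives 6.34.
Difference: 6.34 − 4.88 = 1.46.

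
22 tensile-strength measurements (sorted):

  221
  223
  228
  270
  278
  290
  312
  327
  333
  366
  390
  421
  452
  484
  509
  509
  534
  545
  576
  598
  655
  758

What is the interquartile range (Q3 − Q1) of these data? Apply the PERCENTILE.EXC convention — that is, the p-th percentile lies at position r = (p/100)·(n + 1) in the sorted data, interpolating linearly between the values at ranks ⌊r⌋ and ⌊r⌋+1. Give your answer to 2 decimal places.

249.75

n = 22.
P25: r = 5.75; ranks 5–6 are 278, 290; interpolating gives 287.
P75: r = 17.25; ranks 17–18 are 534, 545; interpolating gives 536.75.
Difference: 536.75 − 287 = 249.75.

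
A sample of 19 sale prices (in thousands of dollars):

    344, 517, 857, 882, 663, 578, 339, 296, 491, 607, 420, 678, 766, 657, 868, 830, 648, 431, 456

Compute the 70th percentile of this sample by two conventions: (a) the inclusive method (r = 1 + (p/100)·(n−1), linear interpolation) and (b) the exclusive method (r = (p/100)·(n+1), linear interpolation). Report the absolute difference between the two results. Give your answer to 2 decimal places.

6.00

Sorted: 296, 339, 344, 420, 431, 456, 491, 517, 578, 607, 648, 657, 663, 678, 766, 830, 857, 868, 882.
n = 19.
(a) r = 13.6; between ranks 13 (663) and 14 (678): 672.
(b) r = 14 → value at rank 14 = 678.
|672 − 678| = 6.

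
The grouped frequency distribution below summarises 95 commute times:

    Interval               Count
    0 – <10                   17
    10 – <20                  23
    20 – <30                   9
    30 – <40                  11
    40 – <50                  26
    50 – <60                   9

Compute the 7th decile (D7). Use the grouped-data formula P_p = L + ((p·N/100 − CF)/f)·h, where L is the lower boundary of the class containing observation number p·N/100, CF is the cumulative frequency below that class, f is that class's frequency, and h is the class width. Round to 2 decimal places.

N = 95; target position k = 70/100 · 95 = 66.5.
Cumulative frequencies: 17, 40, 49, 60, 86, 95.
Observation 66.5 falls in the class 40 – <50.
L = 40, CF = 60, f = 26, h = 10.
P70 = 40 + ((66.5 − 60)/26)·10 = 40 + 2.5 = 42.5.

42.50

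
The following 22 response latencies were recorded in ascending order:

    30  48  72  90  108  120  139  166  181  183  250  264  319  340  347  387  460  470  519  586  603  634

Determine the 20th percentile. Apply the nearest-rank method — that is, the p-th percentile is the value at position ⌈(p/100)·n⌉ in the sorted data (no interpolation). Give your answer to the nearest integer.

n = 22.
Position = ⌈20/100 · 22⌉ = ⌈4.4⌉ = 5.
The value at rank 5 is 108.

108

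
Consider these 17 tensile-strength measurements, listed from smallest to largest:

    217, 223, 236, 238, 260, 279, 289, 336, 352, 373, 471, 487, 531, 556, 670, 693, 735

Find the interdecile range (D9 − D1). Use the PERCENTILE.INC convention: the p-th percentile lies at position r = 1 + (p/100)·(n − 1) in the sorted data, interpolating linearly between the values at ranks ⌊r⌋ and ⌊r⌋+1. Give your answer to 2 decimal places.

448.40

n = 17.
P10: r = 2.6; ranks 2–3 are 223, 236; interpolating gives 230.8.
P90: r = 15.4; ranks 15–16 are 670, 693; interpolating gives 679.2.
Difference: 679.2 − 230.8 = 448.4.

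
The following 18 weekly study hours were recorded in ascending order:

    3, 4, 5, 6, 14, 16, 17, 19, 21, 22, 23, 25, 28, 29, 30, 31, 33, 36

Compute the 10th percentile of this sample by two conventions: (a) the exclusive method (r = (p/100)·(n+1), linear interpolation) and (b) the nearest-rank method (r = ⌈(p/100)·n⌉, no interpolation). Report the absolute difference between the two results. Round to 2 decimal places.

n = 18.
(a) r = 1.9; between ranks 1 (3) and 2 (4): 3.9.
(b) the nearest-rank method: rank 2 → 4.
|3.9 − 4| = 0.1.

0.10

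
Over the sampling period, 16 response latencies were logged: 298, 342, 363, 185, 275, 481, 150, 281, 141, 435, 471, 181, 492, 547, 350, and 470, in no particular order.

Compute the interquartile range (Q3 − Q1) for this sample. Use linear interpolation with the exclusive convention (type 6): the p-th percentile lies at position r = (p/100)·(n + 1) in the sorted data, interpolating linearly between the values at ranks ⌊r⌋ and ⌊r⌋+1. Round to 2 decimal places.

263.25

Sorted: 141, 150, 181, 185, 275, 281, 298, 342, 350, 363, 435, 470, 471, 481, 492, 547.
n = 16.
P25: r = 4.25; ranks 4–5 are 185, 275; interpolating gives 207.5.
P75: r = 12.75; ranks 12–13 are 470, 471; interpolating gives 470.75.
Difference: 470.75 − 207.5 = 263.25.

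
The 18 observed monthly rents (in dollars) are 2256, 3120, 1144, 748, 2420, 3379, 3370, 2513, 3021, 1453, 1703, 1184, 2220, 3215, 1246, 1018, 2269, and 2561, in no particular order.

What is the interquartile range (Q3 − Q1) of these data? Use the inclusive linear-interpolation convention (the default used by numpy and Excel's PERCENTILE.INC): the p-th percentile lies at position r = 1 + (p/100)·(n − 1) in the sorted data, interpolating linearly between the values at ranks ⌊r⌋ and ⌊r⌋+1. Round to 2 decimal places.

Sorted: 748, 1018, 1144, 1184, 1246, 1453, 1703, 2220, 2256, 2269, 2420, 2513, 2561, 3021, 3120, 3215, 3370, 3379.
n = 18.
P25: r = 5.25; ranks 5–6 are 1246, 1453; interpolating gives 1297.75.
P75: r = 13.75; ranks 13–14 are 2561, 3021; interpolating gives 2906.
Difference: 2906 − 1297.75 = 1608.25.

1608.25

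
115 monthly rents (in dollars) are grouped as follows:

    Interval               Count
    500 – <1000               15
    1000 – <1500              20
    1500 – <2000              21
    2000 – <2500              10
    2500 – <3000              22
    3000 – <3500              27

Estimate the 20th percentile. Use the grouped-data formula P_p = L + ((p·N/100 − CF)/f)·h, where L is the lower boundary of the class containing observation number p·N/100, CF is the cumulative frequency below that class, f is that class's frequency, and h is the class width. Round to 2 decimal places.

N = 115; target position k = 20/100 · 115 = 23.
Cumulative frequencies: 15, 35, 56, 66, 88, 115.
Observation 23 falls in the class 1000 – <1500.
L = 1000, CF = 15, f = 20, h = 500.
P20 = 1000 + ((23 − 15)/20)·500 = 1000 + 200 = 1200.

1200.00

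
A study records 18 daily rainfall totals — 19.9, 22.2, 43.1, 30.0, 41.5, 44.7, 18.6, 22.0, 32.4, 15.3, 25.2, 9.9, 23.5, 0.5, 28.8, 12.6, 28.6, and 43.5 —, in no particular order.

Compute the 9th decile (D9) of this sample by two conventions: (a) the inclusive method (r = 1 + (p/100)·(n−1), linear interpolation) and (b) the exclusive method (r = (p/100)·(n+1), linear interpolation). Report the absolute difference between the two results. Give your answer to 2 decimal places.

Sorted: 0.5, 9.9, 12.6, 15.3, 18.6, 19.9, 22.0, 22.2, 23.5, 25.2, 28.6, 28.8, 30.0, 32.4, 41.5, 43.1, 43.5, 44.7.
n = 18.
(a) r = 16.3; between ranks 16 (43.1) and 17 (43.5): 43.22.
(b) r = 17.1; between ranks 17 (43.5) and 18 (44.7): 43.62.
|43.22 − 43.62| = 0.4.

0.40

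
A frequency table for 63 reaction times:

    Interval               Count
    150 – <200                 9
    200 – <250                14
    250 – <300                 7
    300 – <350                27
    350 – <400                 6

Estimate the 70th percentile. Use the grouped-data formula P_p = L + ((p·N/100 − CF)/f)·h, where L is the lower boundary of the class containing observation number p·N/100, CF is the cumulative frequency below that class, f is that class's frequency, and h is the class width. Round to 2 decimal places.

N = 63; target position k = 70/100 · 63 = 44.1.
Cumulative frequencies: 9, 23, 30, 57, 63.
Observation 44.1 falls in the class 300 – <350.
L = 300, CF = 30, f = 27, h = 50.
P70 = 300 + ((44.1 − 30)/27)·50 = 300 + 26.1111 = 326.111.

326.11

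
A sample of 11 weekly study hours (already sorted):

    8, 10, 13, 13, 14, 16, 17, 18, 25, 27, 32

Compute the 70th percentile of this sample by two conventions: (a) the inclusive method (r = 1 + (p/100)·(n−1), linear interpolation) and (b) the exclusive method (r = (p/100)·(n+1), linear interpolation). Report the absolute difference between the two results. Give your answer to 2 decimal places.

n = 11.
(a) r = 8 → value at rank 8 = 18.
(b) r = 8.4; between ranks 8 (18) and 9 (25): 20.8.
|18 − 20.8| = 2.8.

2.80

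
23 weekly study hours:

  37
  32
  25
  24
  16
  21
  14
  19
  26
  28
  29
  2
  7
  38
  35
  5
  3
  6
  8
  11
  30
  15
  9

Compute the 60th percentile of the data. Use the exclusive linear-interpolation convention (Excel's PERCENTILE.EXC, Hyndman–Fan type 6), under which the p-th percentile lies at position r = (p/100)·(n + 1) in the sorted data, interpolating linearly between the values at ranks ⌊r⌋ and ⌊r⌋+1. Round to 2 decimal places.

24.40

Sorted: 2, 3, 5, 6, 7, 8, 9, 11, 14, 15, 16, 19, 21, 24, 25, 26, 28, 29, 30, 32, 35, 37, 38.
n = 23.
r = (60/100)·(23 + 1) = 14.4.
Rank 14 is 24 and rank 15 is 25.
Interpolate: 24 + 0.4·(25 − 24) = 24 + 0.4·1 = 24.4.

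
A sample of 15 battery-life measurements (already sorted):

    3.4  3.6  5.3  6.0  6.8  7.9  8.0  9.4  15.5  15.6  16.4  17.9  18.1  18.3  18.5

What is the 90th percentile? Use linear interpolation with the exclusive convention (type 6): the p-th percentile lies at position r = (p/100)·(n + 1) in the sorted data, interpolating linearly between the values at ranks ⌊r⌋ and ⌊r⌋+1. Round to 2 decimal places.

n = 15.
r = (90/100)·(15 + 1) = 14.4.
Rank 14 is 18.3 and rank 15 is 18.5.
Interpolate: 18.3 + 0.4·(18.5 − 18.3) = 18.3 + 0.4·0.2 = 18.38.

18.38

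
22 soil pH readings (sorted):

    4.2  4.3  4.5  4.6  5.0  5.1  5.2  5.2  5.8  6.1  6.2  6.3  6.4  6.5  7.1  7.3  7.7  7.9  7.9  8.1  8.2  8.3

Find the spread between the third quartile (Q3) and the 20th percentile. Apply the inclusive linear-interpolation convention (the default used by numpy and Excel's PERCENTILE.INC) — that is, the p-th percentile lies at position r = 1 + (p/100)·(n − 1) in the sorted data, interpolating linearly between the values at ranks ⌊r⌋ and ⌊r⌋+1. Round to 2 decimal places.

n = 22.
P20: r = 5.2; ranks 5–6 are 5.0, 5.1; interpolating gives 5.02.
P75: r = 16.75; ranks 16–17 are 7.3, 7.7; interpolating gives 7.6.
Difference: 7.6 − 5.02 = 2.58.

2.58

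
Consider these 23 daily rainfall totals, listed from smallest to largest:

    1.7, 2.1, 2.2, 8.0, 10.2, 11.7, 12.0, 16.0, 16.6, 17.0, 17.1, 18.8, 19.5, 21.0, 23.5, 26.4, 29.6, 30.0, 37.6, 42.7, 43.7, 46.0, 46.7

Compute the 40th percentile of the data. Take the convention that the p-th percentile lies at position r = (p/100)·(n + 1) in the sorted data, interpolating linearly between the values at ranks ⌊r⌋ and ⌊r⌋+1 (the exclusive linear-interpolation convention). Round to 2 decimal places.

16.84

n = 23.
r = (40/100)·(23 + 1) = 9.6.
Rank 9 is 16.6 and rank 10 is 17.0.
Interpolate: 16.6 + 0.6·(17.0 − 16.6) = 16.6 + 0.6·0.4 = 16.84.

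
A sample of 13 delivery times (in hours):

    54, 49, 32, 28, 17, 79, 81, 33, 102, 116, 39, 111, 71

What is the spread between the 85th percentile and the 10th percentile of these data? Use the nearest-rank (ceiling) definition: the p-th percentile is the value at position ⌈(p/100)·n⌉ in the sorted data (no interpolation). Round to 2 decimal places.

83.00

Sorted: 17, 28, 32, 33, 39, 49, 54, 71, 79, 81, 102, 111, 116.
n = 13.
P10: rank ⌈10/100·13⌉ = 2 → 28.
P85: rank ⌈85/100·13⌉ = 12 → 111.
Difference: 111 − 28 = 83.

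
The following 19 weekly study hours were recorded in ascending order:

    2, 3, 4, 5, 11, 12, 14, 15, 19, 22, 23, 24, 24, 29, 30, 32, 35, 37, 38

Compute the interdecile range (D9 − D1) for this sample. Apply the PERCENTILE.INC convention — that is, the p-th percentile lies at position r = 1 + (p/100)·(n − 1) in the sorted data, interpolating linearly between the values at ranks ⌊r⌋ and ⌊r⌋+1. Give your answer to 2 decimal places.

n = 19.
P10: r = 2.8; ranks 2–3 are 3, 4; interpolating gives 3.8.
P90: r = 17.2; ranks 17–18 are 35, 37; interpolating gives 35.4.
Difference: 35.4 − 3.8 = 31.6.

31.60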